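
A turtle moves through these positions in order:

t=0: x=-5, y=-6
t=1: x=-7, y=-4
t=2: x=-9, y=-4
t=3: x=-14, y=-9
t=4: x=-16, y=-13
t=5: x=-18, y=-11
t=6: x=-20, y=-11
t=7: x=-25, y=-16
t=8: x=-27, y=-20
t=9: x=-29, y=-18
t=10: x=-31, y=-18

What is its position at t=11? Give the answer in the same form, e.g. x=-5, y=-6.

Step-to-step displacements: (-2, +2), (-2, +0), (-5, -5), (-2, -4), (-2, +2), (-2, +0), (-5, -5), (-2, -4), (-2, +2), (-2, +0) — a repeating cycle of length 4.
step 11: apply (-5, -5) → x=-36, y=-23

x=-36, y=-23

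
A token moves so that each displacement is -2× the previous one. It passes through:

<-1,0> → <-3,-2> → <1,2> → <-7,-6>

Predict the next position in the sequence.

Consecutive displacements <-2,-2>, <+4,+4>, <-8,-8> scale by a factor of -2 each step.
step 4: <-7,-6> + <+16,+16> → <9,10>

<9,10>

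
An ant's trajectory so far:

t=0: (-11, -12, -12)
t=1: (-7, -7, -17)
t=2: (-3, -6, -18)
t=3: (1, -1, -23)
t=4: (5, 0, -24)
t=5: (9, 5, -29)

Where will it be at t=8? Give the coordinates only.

Differencing gives (+4, +5, -5), (+4, +1, -1), (+4, +5, -5), (+4, +1, -1), (+4, +5, -5). This is the pattern (+4, +5, -5), (+4, +1, -1) repeated.
step 6: apply (+4, +1, -1) → (13, 6, -30)
step 7: apply (+4, +5, -5) → (17, 11, -35)
step 8: apply (+4, +1, -1) → (21, 12, -36)

(21, 12, -36)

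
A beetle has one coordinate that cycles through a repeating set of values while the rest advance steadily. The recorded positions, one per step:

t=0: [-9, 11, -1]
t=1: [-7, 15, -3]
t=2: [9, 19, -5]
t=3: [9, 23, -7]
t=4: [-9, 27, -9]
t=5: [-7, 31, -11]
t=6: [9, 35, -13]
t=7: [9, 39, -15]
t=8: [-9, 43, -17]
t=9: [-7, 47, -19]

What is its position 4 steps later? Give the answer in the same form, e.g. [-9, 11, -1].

[-7, 63, -27]

First: cycles through -9, -7, 9, 9 every 4 steps. Step 13 lands at position 1 of the cycle → -7.
Second: linear, +4 per step → 63 at step 13.
Third: linear, -2 per step → -27 at step 13.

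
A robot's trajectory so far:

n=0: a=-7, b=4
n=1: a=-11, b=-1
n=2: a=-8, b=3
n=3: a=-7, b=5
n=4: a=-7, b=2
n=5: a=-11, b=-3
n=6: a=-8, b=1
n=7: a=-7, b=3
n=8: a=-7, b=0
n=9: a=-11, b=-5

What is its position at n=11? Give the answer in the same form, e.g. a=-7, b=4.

a=-7, b=1

The moves between consecutive positions are (-4, -5), (+3, +4), (+1, +2), (+0, -3), (-4, -5), (+3, +4), (+1, +2), (+0, -3), (-4, -5); they repeat the 4-cycle [(-4, -5), (+3, +4), (+1, +2), (+0, -3)].
step 10: apply (+3, +4) → a=-8, b=-1
step 11: apply (+1, +2) → a=-7, b=1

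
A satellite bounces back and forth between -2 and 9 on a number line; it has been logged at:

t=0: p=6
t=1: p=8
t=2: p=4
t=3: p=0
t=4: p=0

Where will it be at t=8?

The value reflects between -2 and 9, moving 4 per step.
  step 5: 0 → 4
  step 6: 4 → 8
  step 7: 8 → 6
  step 8: 6 → 2

p=2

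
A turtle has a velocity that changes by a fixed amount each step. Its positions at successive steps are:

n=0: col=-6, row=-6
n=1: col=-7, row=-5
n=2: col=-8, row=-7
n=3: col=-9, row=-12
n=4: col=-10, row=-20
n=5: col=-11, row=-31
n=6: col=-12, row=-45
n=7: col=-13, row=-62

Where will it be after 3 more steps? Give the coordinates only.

col=-16, row=-131

Taking differences between consecutive positions: (-1, +1), (-1, -2), (-1, -5), (-1, -8), (-1, -11), (-1, -14), (-1, -17). These grow by (+0, -3) each step.
step 8: col=-13, row=-62 + (-1, -20) → col=-14, row=-82
step 9: col=-14, row=-82 + (-1, -23) → col=-15, row=-105
step 10: col=-15, row=-105 + (-1, -26) → col=-16, row=-131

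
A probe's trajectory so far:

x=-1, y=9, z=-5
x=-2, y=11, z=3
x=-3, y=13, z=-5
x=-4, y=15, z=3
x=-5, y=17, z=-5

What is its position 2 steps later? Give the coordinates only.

x=-7, y=21, z=-5

The x coordinate changes by -1 each step, so at step 6 it is -1 + 6·(-1) = -7.
The y coordinate changes by +2 each step, so at step 6 it is 9 + 6·(2) = 21.
The z coordinate repeats the cycle [-5, 3] with period 2; step 6 mod 2 = 0, giving -5.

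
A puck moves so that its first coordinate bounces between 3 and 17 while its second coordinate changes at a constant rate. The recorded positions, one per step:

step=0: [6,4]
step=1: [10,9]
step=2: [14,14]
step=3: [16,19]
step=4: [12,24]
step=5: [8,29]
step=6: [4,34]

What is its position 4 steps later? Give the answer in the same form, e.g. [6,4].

The first coordinate travels 4 per step and bounces off the walls at 3 and 17.
  step 7: 4 → 6
  step 8: 6 → 10
  step 9: 10 → 14
  step 10: 14 → 16
The second coordinate changes by +5 each step: at step 10 it is 54.

[16,54]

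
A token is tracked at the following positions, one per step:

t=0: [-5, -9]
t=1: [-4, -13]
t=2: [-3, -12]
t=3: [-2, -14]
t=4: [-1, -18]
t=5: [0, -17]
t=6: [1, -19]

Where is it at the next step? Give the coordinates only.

[2, -23]

Differencing gives [+1, -4], [+1, +1], [+1, -2], [+1, -4], [+1, +1], [+1, -2]. This is the pattern [+1, -4], [+1, +1], [+1, -2] repeated.
step 7: apply [+1, -4] → [2, -23]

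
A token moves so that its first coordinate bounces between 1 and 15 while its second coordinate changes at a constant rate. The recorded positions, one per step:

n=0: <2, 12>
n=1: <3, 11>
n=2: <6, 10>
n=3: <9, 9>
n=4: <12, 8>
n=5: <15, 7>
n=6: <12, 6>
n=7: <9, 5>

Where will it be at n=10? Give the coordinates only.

The first coordinate travels 3 per step and bounces off the walls at 1 and 15.
  step 8: 9 → 6
  step 9: 6 → 3
  step 10: 3 → 2
The second coordinate changes by -1 each step: at step 10 it is 2.

<2, 2>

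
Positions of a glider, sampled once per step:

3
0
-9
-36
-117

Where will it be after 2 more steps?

-1089

Step-to-step displacements: -3, -9, -27, -81; each is 3× the previous.
step 5: -117 − 243 → -360
step 6: -360 − 729 → -1089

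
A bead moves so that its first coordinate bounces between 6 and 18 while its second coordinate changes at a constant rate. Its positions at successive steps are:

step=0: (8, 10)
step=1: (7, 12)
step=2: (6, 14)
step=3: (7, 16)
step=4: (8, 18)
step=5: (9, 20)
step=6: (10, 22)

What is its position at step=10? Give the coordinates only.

The first coordinate travels 1 per step and bounces off the walls at 6 and 18.
  step 7: 10 → 11
  step 8: 11 → 12
  step 9: 12 → 13
  step 10: 13 → 14
The second coordinate changes by +2 each step: at step 10 it is 30.

(14, 30)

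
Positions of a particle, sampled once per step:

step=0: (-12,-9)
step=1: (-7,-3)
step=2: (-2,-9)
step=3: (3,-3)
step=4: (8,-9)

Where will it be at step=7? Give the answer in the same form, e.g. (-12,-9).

(23,-3)

The first coordinate changes by +5 each step, so at step 7 it is -12 + 7·(5) = 23.
The second coordinate repeats the cycle [-9, -3] with period 2; step 7 mod 2 = 1, giving -3.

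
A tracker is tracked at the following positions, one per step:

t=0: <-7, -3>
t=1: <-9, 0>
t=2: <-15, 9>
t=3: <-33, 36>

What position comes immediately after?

<-87, 117>

Step-to-step displacements: <-2, +3>, <-6, +9>, <-18, +27>; each is 3× the previous.
step 4: <-33, 36> + <-54, +81> → <-87, 117>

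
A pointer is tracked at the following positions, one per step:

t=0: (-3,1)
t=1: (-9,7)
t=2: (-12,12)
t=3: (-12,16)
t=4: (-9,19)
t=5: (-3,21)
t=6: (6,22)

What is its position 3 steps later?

(51,19)

Successive displacements: (-6,+6), (-3,+5), (+0,+4), (+3,+3), (+6,+2), (+9,+1) — each changes by (+3,-1).
step 7: (6,22) + (+12,+0) → (18,22)
step 8: (18,22) + (+15,-1) → (33,21)
step 9: (33,21) + (+18,-2) → (51,19)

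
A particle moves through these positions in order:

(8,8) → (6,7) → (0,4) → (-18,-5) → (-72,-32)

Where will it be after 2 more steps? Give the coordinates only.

The jumps are (-2,-1), (-6,-3), (-18,-9), (-54,-27) — a geometric progression with ratio 3.
step 5: (-72,-32) + (-162,-81) → (-234,-113)
step 6: (-234,-113) + (-486,-243) → (-720,-356)

(-720,-356)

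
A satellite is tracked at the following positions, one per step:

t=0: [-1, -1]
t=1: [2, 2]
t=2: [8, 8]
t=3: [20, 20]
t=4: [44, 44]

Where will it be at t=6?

[188, 188]

The jumps are [+3, +3], [+6, +6], [+12, +12], [+24, +24] — a geometric progression with ratio 2.
step 5: [44, 44] + [+48, +48] → [92, 92]
step 6: [92, 92] + [+96, +96] → [188, 188]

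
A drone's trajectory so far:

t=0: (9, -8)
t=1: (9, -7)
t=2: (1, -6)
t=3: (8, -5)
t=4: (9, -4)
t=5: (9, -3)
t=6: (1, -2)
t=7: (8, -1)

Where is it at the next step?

(9, 0)

The first coordinate repeats the cycle [9, 9, 1, 8] with period 4; step 8 mod 4 = 0, giving 9.
The second coordinate changes by +1 each step, so at step 8 it is -8 + 8·(1) = 0.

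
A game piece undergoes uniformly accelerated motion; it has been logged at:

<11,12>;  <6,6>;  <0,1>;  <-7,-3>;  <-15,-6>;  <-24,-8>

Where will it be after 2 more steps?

<-45,-9>

Taking differences between consecutive positions: <-5,-6>, <-6,-5>, <-7,-4>, <-8,-3>, <-9,-2>. These grow by <-1,+1> each step.
step 6: <-24,-8> + <-10,-1> → <-34,-9>
step 7: <-34,-9> + <-11,+0> → <-45,-9>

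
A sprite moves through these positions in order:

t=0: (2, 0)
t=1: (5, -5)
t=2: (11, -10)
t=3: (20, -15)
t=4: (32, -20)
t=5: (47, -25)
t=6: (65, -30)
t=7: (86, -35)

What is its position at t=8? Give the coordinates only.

Successive displacements: (+3, -5), (+6, -5), (+9, -5), (+12, -5), (+15, -5), (+18, -5), (+21, -5) — each changes by (+3, +0).
step 8: (86, -35) + (+24, -5) → (110, -40)

(110, -40)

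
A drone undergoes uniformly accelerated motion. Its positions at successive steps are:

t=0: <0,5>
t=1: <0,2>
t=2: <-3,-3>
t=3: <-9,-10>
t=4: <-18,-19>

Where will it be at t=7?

Taking differences between consecutive positions: <+0,-3>, <-3,-5>, <-6,-7>, <-9,-9>. These grow by <-3,-2> each step.
step 5: <-18,-19> + <-12,-11> → <-30,-30>
step 6: <-30,-30> + <-15,-13> → <-45,-43>
step 7: <-45,-43> + <-18,-15> → <-63,-58>

<-63,-58>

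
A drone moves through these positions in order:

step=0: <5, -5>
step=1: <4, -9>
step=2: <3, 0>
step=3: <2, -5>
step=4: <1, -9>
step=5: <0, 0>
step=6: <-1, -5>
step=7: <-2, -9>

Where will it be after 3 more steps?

<-5, -9>

The first coordinate changes by -1 each step, so at step 10 it is 5 + 10·(-1) = -5.
The second coordinate repeats the cycle [-5, -9, 0] with period 3; step 10 mod 3 = 1, giving -9.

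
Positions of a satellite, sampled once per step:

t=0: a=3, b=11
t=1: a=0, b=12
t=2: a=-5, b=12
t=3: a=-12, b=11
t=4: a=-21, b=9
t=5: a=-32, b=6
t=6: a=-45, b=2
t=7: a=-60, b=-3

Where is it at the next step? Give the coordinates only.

a=-77, b=-9

Successive displacements: (-3, +1), (-5, +0), (-7, -1), (-9, -2), (-11, -3), (-13, -4), (-15, -5) — each changes by (-2, -1).
step 8: a=-60, b=-3 + (-17, -6) → a=-77, b=-9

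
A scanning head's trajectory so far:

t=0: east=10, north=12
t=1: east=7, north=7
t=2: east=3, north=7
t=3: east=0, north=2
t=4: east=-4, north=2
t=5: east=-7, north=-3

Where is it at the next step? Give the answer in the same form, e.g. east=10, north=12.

east=-11, north=-3

Step-to-step displacements: (-3, -5), (-4, +0), (-3, -5), (-4, +0), (-3, -5) — a repeating cycle of length 2.
step 6: apply (-4, +0) → east=-11, north=-3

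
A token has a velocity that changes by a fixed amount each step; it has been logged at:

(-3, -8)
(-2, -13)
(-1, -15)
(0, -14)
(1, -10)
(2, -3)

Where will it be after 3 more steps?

First differences are (+1, -5), (+1, -2), (+1, +1), (+1, +4), (+1, +7); their common second difference is (+0, +3) (constant acceleration).
step 6: (2, -3) + (+1, +10) → (3, 7)
step 7: (3, 7) + (+1, +13) → (4, 20)
step 8: (4, 20) + (+1, +16) → (5, 36)

(5, 36)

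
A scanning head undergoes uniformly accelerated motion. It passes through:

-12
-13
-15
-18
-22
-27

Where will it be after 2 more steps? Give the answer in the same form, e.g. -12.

-40

Successive displacements: -1, -2, -3, -4, -5 — each changes by -1.
step 6: -27 − 6 → -33
step 7: -33 − 7 → -40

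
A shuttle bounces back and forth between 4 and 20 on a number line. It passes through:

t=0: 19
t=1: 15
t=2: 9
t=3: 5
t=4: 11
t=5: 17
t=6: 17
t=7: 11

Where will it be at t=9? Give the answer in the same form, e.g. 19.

9

The value travels 6 per step and bounces off the walls at 4 and 20.
  step 8: 11 → 5
  step 9: 5 → 9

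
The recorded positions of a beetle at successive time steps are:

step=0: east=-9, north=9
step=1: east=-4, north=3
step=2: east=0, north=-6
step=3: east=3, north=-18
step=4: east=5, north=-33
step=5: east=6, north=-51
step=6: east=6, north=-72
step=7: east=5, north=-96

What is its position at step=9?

Taking differences between consecutive positions: (+5, -6), (+4, -9), (+3, -12), (+2, -15), (+1, -18), (+0, -21), (-1, -24). These grow by (-1, -3) each step.
step 8: east=5, north=-96 + (-2, -27) → east=3, north=-123
step 9: east=3, north=-123 + (-3, -30) → east=0, north=-153

east=0, north=-153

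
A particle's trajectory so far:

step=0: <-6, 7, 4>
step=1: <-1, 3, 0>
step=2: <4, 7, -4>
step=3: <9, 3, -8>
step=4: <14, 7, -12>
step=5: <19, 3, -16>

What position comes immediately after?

<24, 7, -20>

First: linear, +5 per step → 24 at step 6.
Second: cycles through 7, 3 every 2 steps. Step 6 lands at position 0 of the cycle → 7.
Third: linear, -4 per step → -20 at step 6.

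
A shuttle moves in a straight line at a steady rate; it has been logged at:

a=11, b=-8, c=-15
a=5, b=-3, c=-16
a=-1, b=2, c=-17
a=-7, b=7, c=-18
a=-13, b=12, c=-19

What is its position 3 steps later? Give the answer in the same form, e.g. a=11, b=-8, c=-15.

a=-31, b=27, c=-22

Constant displacement of (-6,+5,-1) per step.
step 5: a=-13, b=12, c=-19 + (-6,+5,-1) → a=-19, b=17, c=-20
step 6: a=-19, b=17, c=-20 + (-6,+5,-1) → a=-25, b=22, c=-21
step 7: a=-25, b=22, c=-21 + (-6,+5,-1) → a=-31, b=27, c=-22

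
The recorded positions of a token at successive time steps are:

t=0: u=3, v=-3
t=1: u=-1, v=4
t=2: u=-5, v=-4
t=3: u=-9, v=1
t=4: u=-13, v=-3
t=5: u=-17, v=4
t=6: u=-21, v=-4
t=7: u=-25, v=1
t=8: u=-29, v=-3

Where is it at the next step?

U: linear, -4 per step → -33 at step 9.
V: cycles through -3, 4, -4, 1 every 4 steps. Step 9 lands at position 1 of the cycle → 4.

u=-33, v=4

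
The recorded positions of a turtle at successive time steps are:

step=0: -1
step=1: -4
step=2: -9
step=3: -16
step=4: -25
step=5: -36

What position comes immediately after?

-49

Successive displacements: -3, -5, -7, -9, -11 — each changes by -2.
step 6: -36 − 13 → -49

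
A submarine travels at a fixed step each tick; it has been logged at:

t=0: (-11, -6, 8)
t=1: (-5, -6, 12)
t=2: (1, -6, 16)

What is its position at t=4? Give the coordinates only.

Constant displacement of (+6, +0, +4) per step.
step 3: (1, -6, 16) + (+6, +0, +4) → (7, -6, 20)
step 4: (7, -6, 20) + (+6, +0, +4) → (13, -6, 24)

(13, -6, 24)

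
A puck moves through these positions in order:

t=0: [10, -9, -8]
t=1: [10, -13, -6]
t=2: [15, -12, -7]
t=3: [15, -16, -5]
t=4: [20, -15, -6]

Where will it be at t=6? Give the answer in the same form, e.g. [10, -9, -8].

[25, -18, -5]

Differencing gives [+0, -4, +2], [+5, +1, -1], [+0, -4, +2], [+5, +1, -1]. This is the pattern [+0, -4, +2], [+5, +1, -1] repeated.
step 5: apply [+0, -4, +2] → [20, -19, -4]
step 6: apply [+5, +1, -1] → [25, -18, -5]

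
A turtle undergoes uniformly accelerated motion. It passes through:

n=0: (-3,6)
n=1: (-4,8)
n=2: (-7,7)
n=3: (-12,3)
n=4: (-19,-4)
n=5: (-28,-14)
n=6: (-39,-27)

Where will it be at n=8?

(-67,-62)

Successive displacements: (-1,+2), (-3,-1), (-5,-4), (-7,-7), (-9,-10), (-11,-13) — each changes by (-2,-3).
step 7: (-39,-27) + (-13,-16) → (-52,-43)
step 8: (-52,-43) + (-15,-19) → (-67,-62)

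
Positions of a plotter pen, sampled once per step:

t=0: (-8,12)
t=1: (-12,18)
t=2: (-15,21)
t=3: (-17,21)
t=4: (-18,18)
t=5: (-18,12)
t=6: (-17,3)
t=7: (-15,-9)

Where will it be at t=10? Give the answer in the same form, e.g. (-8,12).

(-3,-63)

Successive displacements: (-4,+6), (-3,+3), (-2,+0), (-1,-3), (+0,-6), (+1,-9), (+2,-12) — each changes by (+1,-3).
step 8: (-15,-9) + (+3,-15) → (-12,-24)
step 9: (-12,-24) + (+4,-18) → (-8,-42)
step 10: (-8,-42) + (+5,-21) → (-3,-63)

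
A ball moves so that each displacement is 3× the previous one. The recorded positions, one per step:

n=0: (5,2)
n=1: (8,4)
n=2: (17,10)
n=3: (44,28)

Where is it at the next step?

Consecutive displacements (+3,+2), (+9,+6), (+27,+18) scale by a factor of 3 each step.
step 4: (44,28) + (+81,+54) → (125,82)

(125,82)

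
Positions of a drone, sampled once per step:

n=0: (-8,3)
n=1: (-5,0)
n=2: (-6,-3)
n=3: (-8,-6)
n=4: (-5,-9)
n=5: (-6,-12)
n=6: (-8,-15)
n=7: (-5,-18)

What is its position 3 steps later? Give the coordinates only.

The first coordinate repeats the cycle [-8, -5, -6] with period 3; step 10 mod 3 = 1, giving -5.
The second coordinate changes by -3 each step, so at step 10 it is 3 + 10·(-3) = -27.

(-5,-27)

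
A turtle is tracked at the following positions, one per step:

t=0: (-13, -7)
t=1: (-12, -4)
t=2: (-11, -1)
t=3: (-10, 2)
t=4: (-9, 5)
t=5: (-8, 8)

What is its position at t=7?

Each step adds (+1, +3) to the position.
step 6: (-8, 8) + (+1, +3) → (-7, 11)
step 7: (-7, 11) + (+1, +3) → (-6, 14)

(-6, 14)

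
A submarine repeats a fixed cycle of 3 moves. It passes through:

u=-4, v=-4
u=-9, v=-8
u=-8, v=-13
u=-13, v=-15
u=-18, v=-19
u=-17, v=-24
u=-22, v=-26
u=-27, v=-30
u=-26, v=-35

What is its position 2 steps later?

Differencing gives (-5, -4), (+1, -5), (-5, -2), (-5, -4), (+1, -5), (-5, -2), (-5, -4), (+1, -5). This is the pattern (-5, -4), (+1, -5), (-5, -2) repeated.
step 9: apply (-5, -2) → u=-31, v=-37
step 10: apply (-5, -4) → u=-36, v=-41

u=-36, v=-41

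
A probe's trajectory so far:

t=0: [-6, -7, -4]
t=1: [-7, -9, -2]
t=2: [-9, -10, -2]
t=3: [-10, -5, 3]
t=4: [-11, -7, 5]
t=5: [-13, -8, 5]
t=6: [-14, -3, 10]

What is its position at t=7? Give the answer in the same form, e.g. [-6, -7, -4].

[-15, -5, 12]

The moves between consecutive positions are [-1, -2, +2], [-2, -1, +0], [-1, +5, +5], [-1, -2, +2], [-2, -1, +0], [-1, +5, +5]; they repeat the 3-cycle [[-1, -2, +2], [-2, -1, +0], [-1, +5, +5]].
step 7: apply [-1, -2, +2] → [-15, -5, 12]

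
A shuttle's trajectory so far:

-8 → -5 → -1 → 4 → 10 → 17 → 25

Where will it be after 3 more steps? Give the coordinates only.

Successive displacements: +3, +4, +5, +6, +7, +8 — each changes by +1.
step 7: 25 + 9 → 34
step 8: 34 + 10 → 44
step 9: 44 + 11 → 55

55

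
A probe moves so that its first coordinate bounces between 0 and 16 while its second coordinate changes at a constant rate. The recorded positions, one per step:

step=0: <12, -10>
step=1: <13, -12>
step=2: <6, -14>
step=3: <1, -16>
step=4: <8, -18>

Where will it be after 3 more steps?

<3, -24>

The first coordinate travels 7 per step and bounces off the walls at 0 and 16.
  step 5: 8 → 15
  step 6: 15 → 10
  step 7: 10 → 3
The second coordinate changes by -2 each step: at step 7 it is -24.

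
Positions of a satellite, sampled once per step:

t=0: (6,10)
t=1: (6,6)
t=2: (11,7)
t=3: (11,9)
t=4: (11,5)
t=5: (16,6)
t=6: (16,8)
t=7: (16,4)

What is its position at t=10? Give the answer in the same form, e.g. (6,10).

Differencing gives (+0,-4), (+5,+1), (+0,+2), (+0,-4), (+5,+1), (+0,+2), (+0,-4). This is the pattern (+0,-4), (+5,+1), (+0,+2) repeated.
step 8: apply (+5,+1) → (21,5)
step 9: apply (+0,+2) → (21,7)
step 10: apply (+0,-4) → (21,3)

(21,3)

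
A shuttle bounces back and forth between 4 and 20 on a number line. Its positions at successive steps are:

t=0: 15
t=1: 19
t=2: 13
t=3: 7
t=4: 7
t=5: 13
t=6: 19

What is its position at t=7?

The value travels 6 per step and bounces off the walls at 4 and 20.
  step 7: 19 → 15

15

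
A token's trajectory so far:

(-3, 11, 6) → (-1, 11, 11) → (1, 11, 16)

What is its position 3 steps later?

Each step adds (+2, +0, +5) to the position.
step 3: (1, 11, 16) + (+2, +0, +5) → (3, 11, 21)
step 4: (3, 11, 21) + (+2, +0, +5) → (5, 11, 26)
step 5: (5, 11, 26) + (+2, +0, +5) → (7, 11, 31)

(7, 11, 31)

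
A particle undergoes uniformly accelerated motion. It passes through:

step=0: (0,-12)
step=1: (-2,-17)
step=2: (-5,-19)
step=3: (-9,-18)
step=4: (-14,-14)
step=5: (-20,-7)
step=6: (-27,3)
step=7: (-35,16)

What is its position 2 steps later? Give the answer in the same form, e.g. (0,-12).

Successive displacements: (-2,-5), (-3,-2), (-4,+1), (-5,+4), (-6,+7), (-7,+10), (-8,+13) — each changes by (-1,+3).
step 8: (-35,16) + (-9,+16) → (-44,32)
step 9: (-44,32) + (-10,+19) → (-54,51)

(-54,51)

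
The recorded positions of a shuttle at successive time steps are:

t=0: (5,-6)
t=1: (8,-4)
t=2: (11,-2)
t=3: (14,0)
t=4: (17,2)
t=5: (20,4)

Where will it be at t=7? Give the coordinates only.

(26,8)

The position changes by (+3,+2) every step.
step 6: (20,4) + (+3,+2) → (23,6)
step 7: (23,6) + (+3,+2) → (26,8)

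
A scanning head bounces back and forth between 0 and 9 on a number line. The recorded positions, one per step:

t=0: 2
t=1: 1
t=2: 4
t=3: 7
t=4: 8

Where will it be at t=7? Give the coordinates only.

1

The value travels 3 per step and bounces off the walls at 0 and 9.
  step 5: 8 → 5
  step 6: 5 → 2
  step 7: 2 → 1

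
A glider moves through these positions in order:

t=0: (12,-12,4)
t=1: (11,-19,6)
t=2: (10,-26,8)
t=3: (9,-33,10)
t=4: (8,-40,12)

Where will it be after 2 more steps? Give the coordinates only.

Constant displacement of (-1,-7,+2) per step.
step 5: (8,-40,12) + (-1,-7,+2) → (7,-47,14)
step 6: (7,-47,14) + (-1,-7,+2) → (6,-54,16)

(6,-54,16)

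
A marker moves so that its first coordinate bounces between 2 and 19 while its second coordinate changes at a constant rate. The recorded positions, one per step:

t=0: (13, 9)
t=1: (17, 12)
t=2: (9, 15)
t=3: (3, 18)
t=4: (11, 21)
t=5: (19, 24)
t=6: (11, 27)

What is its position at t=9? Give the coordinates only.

The first coordinate reflects between 2 and 19, moving 8 per step.
  step 7: 11 → 3
  step 8: 3 → 9
  step 9: 9 → 17
The second coordinate changes by +3 each step: at step 9 it is 36.

(17, 36)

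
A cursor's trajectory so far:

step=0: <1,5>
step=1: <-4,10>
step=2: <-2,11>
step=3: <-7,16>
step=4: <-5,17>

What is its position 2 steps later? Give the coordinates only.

The moves between consecutive positions are <-5,+5>, <+2,+1>, <-5,+5>, <+2,+1>; they repeat the 2-cycle [<-5,+5>, <+2,+1>].
step 5: apply <-5,+5> → <-10,22>
step 6: apply <+2,+1> → <-8,23>

<-8,23>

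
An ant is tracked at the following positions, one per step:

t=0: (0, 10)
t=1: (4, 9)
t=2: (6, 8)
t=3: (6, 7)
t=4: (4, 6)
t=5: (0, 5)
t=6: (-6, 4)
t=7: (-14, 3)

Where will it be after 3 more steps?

(-50, 0)

Taking differences between consecutive positions: (+4, -1), (+2, -1), (+0, -1), (-2, -1), (-4, -1), (-6, -1), (-8, -1). These grow by (-2, +0) each step.
step 8: (-14, 3) + (-10, -1) → (-24, 2)
step 9: (-24, 2) + (-12, -1) → (-36, 1)
step 10: (-36, 1) + (-14, -1) → (-50, 0)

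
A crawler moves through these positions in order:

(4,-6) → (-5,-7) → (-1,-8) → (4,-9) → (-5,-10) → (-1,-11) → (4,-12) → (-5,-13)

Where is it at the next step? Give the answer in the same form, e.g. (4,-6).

The first coordinate repeats the cycle [4, -5, -1] with period 3; step 8 mod 3 = 2, giving -1.
The second coordinate changes by -1 each step, so at step 8 it is -6 + 8·(-1) = -14.

(-1,-14)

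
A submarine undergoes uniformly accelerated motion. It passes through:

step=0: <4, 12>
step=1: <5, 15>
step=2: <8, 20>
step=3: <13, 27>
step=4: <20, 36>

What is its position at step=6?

<40, 60>

First differences are <+1, +3>, <+3, +5>, <+5, +7>, <+7, +9>; their common second difference is <+2, +2> (constant acceleration).
step 5: <20, 36> + <+9, +11> → <29, 47>
step 6: <29, 47> + <+11, +13> → <40, 60>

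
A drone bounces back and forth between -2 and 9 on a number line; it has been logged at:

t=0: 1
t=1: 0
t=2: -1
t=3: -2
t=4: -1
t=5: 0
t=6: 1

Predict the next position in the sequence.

2

The value travels 1 per step and bounces off the walls at -2 and 9.
  step 7: 1 → 2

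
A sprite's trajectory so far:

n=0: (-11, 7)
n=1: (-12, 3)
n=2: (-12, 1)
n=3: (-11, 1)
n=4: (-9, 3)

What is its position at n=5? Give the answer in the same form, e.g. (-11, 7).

(-6, 7)

First differences are (-1, -4), (+0, -2), (+1, +0), (+2, +2); their common second difference is (+1, +2) (constant acceleration).
step 5: (-9, 3) + (+3, +4) → (-6, 7)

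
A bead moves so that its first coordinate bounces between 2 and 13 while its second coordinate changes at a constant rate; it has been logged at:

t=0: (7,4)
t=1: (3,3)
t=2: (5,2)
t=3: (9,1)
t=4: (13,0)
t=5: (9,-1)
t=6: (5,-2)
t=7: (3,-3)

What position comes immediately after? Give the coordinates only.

The first coordinate reflects between 2 and 13, moving 4 per step.
  step 8: 3 → 7
The second coordinate changes by -1 each step: at step 8 it is -4.

(7,-4)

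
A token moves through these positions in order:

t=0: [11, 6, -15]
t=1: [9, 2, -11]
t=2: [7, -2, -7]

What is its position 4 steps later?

[-1, -18, 9]

Each step adds [-2, -4, +4] to the position.
step 3: [7, -2, -7] + [-2, -4, +4] → [5, -6, -3]
step 4: [5, -6, -3] + [-2, -4, +4] → [3, -10, 1]
step 5: [3, -10, 1] + [-2, -4, +4] → [1, -14, 5]
step 6: [1, -14, 5] + [-2, -4, +4] → [-1, -18, 9]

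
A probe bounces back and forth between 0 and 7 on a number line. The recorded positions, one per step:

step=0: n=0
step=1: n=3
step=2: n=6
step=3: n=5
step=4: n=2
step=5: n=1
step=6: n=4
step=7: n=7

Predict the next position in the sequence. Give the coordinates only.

n=4

The value travels 3 per step and bounces off the walls at 0 and 7.
  step 8: 7 → 4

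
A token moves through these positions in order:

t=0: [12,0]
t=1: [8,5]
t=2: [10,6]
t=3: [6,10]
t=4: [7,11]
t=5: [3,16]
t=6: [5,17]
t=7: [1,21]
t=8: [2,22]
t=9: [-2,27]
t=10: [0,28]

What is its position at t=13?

The moves between consecutive positions are [-4,+5], [+2,+1], [-4,+4], [+1,+1], [-4,+5], [+2,+1], [-4,+4], [+1,+1], [-4,+5], [+2,+1]; they repeat the 4-cycle [[-4,+5], [+2,+1], [-4,+4], [+1,+1]].
step 11: apply [-4,+4] → [-4,32]
step 12: apply [+1,+1] → [-3,33]
step 13: apply [-4,+5] → [-7,38]

[-7,38]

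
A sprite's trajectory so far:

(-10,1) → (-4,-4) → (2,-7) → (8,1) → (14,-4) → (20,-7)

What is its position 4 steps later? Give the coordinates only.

(44,1)

The first coordinate changes by +6 each step, so at step 9 it is -10 + 9·(6) = 44.
The second coordinate repeats the cycle [1, -4, -7] with period 3; step 9 mod 3 = 0, giving 1.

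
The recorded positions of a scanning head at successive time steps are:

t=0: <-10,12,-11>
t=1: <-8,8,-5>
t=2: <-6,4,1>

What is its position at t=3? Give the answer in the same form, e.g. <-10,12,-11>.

Each step adds <+2,-4,+6> to the position.
step 3: <-6,4,1> + <+2,-4,+6> → <-4,0,7>

<-4,0,7>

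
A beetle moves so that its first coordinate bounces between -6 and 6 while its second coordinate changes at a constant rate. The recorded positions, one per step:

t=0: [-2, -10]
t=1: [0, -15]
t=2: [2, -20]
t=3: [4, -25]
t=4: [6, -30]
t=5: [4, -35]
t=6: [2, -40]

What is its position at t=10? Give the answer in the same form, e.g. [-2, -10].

The first coordinate travels 2 per step and bounces off the walls at -6 and 6.
  step 7: 2 → 0
  step 8: 0 → -2
  step 9: -2 → -4
  step 10: -4 → -6
The second coordinate changes by -5 each step: at step 10 it is -60.

[-6, -60]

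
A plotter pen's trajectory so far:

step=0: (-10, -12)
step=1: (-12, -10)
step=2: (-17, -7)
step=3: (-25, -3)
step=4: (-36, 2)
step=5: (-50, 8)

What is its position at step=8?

Taking differences between consecutive positions: (-2, +2), (-5, +3), (-8, +4), (-11, +5), (-14, +6). These grow by (-3, +1) each step.
step 6: (-50, 8) + (-17, +7) → (-67, 15)
step 7: (-67, 15) + (-20, +8) → (-87, 23)
step 8: (-87, 23) + (-23, +9) → (-110, 32)

(-110, 32)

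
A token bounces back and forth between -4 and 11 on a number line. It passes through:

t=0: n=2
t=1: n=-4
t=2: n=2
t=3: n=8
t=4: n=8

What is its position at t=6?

n=-4

The value travels 6 per step and bounces off the walls at -4 and 11.
  step 5: 8 → 2
  step 6: 2 → -4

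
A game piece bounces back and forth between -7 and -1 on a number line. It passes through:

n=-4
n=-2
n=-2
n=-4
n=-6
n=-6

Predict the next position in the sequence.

The value reflects between -7 and -1, moving 2 per step.
  step 6: -6 → -4

n=-4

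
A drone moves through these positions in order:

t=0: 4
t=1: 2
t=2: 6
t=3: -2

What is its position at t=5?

The jumps are -2, +4, -8 — a geometric progression with ratio -2.
step 4: -2 + 16 → 14
step 5: 14 − 32 → -18

-18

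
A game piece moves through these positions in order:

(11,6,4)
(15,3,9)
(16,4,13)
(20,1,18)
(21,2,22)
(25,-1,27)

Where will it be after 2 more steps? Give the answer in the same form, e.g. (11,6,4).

(30,-3,36)

Step-to-step displacements: (+4,-3,+5), (+1,+1,+4), (+4,-3,+5), (+1,+1,+4), (+4,-3,+5) — a repeating cycle of length 2.
step 6: apply (+1,+1,+4) → (26,0,31)
step 7: apply (+4,-3,+5) → (30,-3,36)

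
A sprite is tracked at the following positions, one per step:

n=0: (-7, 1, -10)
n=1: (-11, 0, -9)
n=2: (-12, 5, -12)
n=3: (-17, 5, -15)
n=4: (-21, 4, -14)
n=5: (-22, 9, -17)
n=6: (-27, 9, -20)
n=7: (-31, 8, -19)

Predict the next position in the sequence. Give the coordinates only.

(-32, 13, -22)

Step-to-step displacements: (-4, -1, +1), (-1, +5, -3), (-5, +0, -3), (-4, -1, +1), (-1, +5, -3), (-5, +0, -3), (-4, -1, +1) — a repeating cycle of length 3.
step 8: apply (-1, +5, -3) → (-32, 13, -22)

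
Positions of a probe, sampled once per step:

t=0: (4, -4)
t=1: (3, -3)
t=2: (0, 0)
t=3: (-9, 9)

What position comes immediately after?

(-36, 36)

Consecutive displacements (-1, +1), (-3, +3), (-9, +9) scale by a factor of 3 each step.
step 4: (-9, 9) + (-27, +27) → (-36, 36)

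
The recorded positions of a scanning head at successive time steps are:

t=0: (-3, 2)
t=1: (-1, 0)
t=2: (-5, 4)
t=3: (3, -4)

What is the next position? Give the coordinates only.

(-13, 12)

The jumps are (+2, -2), (-4, +4), (+8, -8) — a geometric progression with ratio -2.
step 4: (3, -4) + (-16, +16) → (-13, 12)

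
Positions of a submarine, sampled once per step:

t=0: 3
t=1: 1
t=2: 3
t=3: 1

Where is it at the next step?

3

The jumps are -2, +2, -2 — a geometric progression with ratio -1.
step 4: 1 + 2 → 3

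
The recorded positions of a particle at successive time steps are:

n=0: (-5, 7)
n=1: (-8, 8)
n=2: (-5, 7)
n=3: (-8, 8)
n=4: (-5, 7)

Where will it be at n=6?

Consecutive displacements (-3, +1), (+3, -1), (-3, +1), (+3, -1) scale by a factor of -1 each step.
step 5: (-5, 7) + (-3, +1) → (-8, 8)
step 6: (-8, 8) + (+3, -1) → (-5, 7)

(-5, 7)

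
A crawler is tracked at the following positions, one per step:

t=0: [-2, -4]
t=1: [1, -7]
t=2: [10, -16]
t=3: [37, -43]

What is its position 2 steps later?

Step-to-step displacements: [+3, -3], [+9, -9], [+27, -27]; each is 3× the previous.
step 4: [37, -43] + [+81, -81] → [118, -124]
step 5: [118, -124] + [+243, -243] → [361, -367]

[361, -367]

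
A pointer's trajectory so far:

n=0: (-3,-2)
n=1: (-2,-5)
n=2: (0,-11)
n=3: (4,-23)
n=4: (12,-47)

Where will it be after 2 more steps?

The jumps are (+1,-3), (+2,-6), (+4,-12), (+8,-24) — a geometric progression with ratio 2.
step 5: (12,-47) + (+16,-48) → (28,-95)
step 6: (28,-95) + (+32,-96) → (60,-191)

(60,-191)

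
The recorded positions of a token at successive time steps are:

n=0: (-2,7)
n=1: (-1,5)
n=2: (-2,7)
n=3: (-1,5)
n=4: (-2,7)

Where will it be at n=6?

(-2,7)

The jumps are (+1,-2), (-1,+2), (+1,-2), (-1,+2) — a geometric progression with ratio -1.
step 5: (-2,7) + (+1,-2) → (-1,5)
step 6: (-1,5) + (-1,+2) → (-2,7)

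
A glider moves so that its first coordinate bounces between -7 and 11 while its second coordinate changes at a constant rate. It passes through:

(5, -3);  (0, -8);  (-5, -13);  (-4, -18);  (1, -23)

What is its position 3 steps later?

(6, -38)

The first coordinate travels 5 per step and bounces off the walls at -7 and 11.
  step 5: 1 → 6
  step 6: 6 → 11
  step 7: 11 → 6
The second coordinate changes by -5 each step: at step 7 it is -38.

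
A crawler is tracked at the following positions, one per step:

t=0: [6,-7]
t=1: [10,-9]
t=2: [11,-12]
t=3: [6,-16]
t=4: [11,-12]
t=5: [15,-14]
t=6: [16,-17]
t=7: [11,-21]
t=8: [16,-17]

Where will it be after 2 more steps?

[21,-22]

Differencing gives [+4,-2], [+1,-3], [-5,-4], [+5,+4], [+4,-2], [+1,-3], [-5,-4], [+5,+4]. This is the pattern [+4,-2], [+1,-3], [-5,-4], [+5,+4] repeated.
step 9: apply [+4,-2] → [20,-19]
step 10: apply [+1,-3] → [21,-22]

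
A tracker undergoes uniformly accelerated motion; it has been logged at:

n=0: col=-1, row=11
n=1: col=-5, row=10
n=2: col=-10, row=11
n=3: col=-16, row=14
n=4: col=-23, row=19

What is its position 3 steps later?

col=-50, row=46

Successive displacements: (-4, -1), (-5, +1), (-6, +3), (-7, +5) — each changes by (-1, +2).
step 5: col=-23, row=19 + (-8, +7) → col=-31, row=26
step 6: col=-31, row=26 + (-9, +9) → col=-40, row=35
step 7: col=-40, row=35 + (-10, +11) → col=-50, row=46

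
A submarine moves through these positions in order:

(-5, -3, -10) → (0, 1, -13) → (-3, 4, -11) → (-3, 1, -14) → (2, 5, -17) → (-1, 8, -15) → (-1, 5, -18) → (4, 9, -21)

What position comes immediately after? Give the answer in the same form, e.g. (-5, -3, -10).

(1, 12, -19)

Step-to-step displacements: (+5, +4, -3), (-3, +3, +2), (+0, -3, -3), (+5, +4, -3), (-3, +3, +2), (+0, -3, -3), (+5, +4, -3) — a repeating cycle of length 3.
step 8: apply (-3, +3, +2) → (1, 12, -19)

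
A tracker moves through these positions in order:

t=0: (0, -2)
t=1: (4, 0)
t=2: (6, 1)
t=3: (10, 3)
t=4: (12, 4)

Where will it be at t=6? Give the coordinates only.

(18, 7)

Step-to-step displacements: (+4, +2), (+2, +1), (+4, +2), (+2, +1) — a repeating cycle of length 2.
step 5: apply (+4, +2) → (16, 6)
step 6: apply (+2, +1) → (18, 7)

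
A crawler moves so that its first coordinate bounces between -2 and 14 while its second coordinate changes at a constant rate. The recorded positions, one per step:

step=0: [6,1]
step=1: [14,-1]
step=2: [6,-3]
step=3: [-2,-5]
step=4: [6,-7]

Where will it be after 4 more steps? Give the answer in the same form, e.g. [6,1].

The first coordinate travels 8 per step and bounces off the walls at -2 and 14.
  step 5: 6 → 14
  step 6: 14 → 6
  step 7: 6 → -2
  step 8: -2 → 6
The second coordinate changes by -2 each step: at step 8 it is -15.

[6,-15]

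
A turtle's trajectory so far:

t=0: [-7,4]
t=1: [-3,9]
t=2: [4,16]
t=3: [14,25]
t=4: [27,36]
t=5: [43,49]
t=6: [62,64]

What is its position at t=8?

[109,100]

First differences are [+4,+5], [+7,+7], [+10,+9], [+13,+11], [+16,+13], [+19,+15]; their common second difference is [+3,+2] (constant acceleration).
step 7: [62,64] + [+22,+17] → [84,81]
step 8: [84,81] + [+25,+19] → [109,100]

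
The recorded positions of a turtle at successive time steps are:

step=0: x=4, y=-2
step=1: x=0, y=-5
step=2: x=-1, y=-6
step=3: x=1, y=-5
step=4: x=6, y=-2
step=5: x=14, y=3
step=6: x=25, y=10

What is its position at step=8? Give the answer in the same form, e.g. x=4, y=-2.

x=56, y=30

First differences are (-4,-3), (-1,-1), (+2,+1), (+5,+3), (+8,+5), (+11,+7); their common second difference is (+3,+2) (constant acceleration).
step 7: x=25, y=10 + (+14,+9) → x=39, y=19
step 8: x=39, y=19 + (+17,+11) → x=56, y=30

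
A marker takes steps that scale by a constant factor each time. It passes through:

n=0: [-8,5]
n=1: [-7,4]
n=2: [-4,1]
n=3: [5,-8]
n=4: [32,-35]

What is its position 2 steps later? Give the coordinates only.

Consecutive displacements [+1,-1], [+3,-3], [+9,-9], [+27,-27] scale by a factor of 3 each step.
step 5: [32,-35] + [+81,-81] → [113,-116]
step 6: [113,-116] + [+243,-243] → [356,-359]

[356,-359]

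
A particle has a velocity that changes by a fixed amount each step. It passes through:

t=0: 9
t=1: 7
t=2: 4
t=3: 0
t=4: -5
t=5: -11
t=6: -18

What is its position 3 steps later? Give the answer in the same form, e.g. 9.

-45

Taking differences between consecutive positions: -2, -3, -4, -5, -6, -7. These grow by -1 each step.
step 7: -18 − 8 → -26
step 8: -26 − 9 → -35
step 9: -35 − 10 → -45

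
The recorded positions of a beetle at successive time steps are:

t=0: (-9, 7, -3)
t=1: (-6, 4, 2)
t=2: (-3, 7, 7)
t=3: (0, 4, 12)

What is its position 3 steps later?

(9, 7, 27)

First: linear, +3 per step → 9 at step 6.
Second: cycles through 7, 4 every 2 steps. Step 6 lands at position 0 of the cycle → 7.
Third: linear, +5 per step → 27 at step 6.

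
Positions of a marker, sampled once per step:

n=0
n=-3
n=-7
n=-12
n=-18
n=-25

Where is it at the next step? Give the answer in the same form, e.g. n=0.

Successive displacements: -3, -4, -5, -6, -7 — each changes by -1.
step 6: -25 − 8 → n=-33

n=-33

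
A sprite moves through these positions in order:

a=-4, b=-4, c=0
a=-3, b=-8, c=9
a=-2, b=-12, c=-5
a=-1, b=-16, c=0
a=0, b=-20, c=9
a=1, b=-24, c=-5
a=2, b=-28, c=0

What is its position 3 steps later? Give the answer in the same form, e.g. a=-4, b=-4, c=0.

The a coordinate changes by +1 each step, so at step 9 it is -4 + 9·(1) = 5.
The b coordinate changes by -4 each step, so at step 9 it is -4 + 9·(-4) = -40.
The c coordinate repeats the cycle [0, 9, -5] with period 3; step 9 mod 3 = 0, giving 0.

a=5, b=-40, c=0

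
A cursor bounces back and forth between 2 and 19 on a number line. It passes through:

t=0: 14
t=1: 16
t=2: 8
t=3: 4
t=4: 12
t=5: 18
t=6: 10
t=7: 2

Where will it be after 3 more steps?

The value travels 8 per step and bounces off the walls at 2 and 19.
  step 8: 2 → 10
  step 9: 10 → 18
  step 10: 18 → 12

12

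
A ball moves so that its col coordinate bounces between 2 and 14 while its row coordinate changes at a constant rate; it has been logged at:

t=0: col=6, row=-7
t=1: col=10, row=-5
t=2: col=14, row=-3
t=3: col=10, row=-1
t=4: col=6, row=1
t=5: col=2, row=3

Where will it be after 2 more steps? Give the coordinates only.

col=10, row=7

The col coordinate travels 4 per step and bounces off the walls at 2 and 14.
  step 6: 2 → 6
  step 7: 6 → 10
The row coordinate changes by +2 each step: at step 7 it is 7.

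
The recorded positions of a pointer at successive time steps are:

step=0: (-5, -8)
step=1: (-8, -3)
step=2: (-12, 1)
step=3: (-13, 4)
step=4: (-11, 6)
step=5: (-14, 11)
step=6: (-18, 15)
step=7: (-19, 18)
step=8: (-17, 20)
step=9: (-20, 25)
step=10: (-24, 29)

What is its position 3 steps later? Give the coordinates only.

Differencing gives (-3, +5), (-4, +4), (-1, +3), (+2, +2), (-3, +5), (-4, +4), (-1, +3), (+2, +2), (-3, +5), (-4, +4). This is the pattern (-3, +5), (-4, +4), (-1, +3), (+2, +2) repeated.
step 11: apply (-1, +3) → (-25, 32)
step 12: apply (+2, +2) → (-23, 34)
step 13: apply (-3, +5) → (-26, 39)

(-26, 39)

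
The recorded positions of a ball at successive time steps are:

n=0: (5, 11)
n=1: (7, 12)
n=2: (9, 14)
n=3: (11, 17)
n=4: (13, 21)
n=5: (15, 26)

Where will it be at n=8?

(21, 47)

First differences are (+2, +1), (+2, +2), (+2, +3), (+2, +4), (+2, +5); their common second difference is (+0, +1) (constant acceleration).
step 6: (15, 26) + (+2, +6) → (17, 32)
step 7: (17, 32) + (+2, +7) → (19, 39)
step 8: (19, 39) + (+2, +8) → (21, 47)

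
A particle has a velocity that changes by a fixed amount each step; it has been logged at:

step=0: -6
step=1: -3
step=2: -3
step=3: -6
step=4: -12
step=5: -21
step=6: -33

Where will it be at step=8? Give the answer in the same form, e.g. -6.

-66

Taking differences between consecutive positions: +3, +0, -3, -6, -9, -12. These grow by -3 each step.
step 7: -33 − 15 → -48
step 8: -48 − 18 → -66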